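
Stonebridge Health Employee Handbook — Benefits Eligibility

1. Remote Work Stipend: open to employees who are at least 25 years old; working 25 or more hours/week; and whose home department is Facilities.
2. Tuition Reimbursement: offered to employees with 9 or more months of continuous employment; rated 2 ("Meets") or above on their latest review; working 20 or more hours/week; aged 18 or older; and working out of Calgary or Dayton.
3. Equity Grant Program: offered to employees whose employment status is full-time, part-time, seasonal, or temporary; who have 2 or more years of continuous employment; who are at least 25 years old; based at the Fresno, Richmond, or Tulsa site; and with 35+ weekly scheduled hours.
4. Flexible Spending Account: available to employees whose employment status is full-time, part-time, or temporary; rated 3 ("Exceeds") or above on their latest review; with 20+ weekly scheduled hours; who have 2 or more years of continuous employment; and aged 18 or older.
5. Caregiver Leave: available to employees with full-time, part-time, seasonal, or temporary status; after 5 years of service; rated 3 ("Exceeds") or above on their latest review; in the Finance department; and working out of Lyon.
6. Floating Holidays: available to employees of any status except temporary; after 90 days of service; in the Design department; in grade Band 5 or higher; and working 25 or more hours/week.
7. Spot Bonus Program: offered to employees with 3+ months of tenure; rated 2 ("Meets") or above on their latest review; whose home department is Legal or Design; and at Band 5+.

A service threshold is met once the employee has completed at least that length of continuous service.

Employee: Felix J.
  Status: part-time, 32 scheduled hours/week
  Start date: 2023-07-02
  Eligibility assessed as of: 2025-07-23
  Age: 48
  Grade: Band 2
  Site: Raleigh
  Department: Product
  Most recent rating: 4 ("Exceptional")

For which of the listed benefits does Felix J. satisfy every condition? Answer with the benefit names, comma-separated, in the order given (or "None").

Flexible Spending Account

Service from 2023-07-02 to 2025-07-23: 752 days.
Remote Work Stipend — age 48 ≥ 25 ✓; 32 hrs/wk ≥ 25 ✓; dept Product ✗ → not eligible.
Tuition Reimbursement — service 752 days ≥ 9 months (≈270 days) ✓; rating 4 ≥ 2 ✓; 32 hrs/wk ≥ 20 ✓; age 48 ≥ 18 ✓; site Raleigh ✗ (not Calgary or Dayton) → not eligible.
Equity Grant Program — status part-time ✓; service 752 days ≥ 2 years (≈730 days) ✓; age 48 ≥ 25 ✓; site Raleigh ✗ (not Fresno, Richmond, or Tulsa) → not eligible.
Flexible Spending Account — status part-time ✓; rating 4 ≥ 3 ✓; 32 hrs/wk ≥ 20 ✓; service 752 days ≥ 2 years (≈730 days) ✓; age 48 ≥ 18 ✓ → eligible.
Caregiver Leave — status part-time ✓; service 752 days < 5 years (≈1825 days) ✗ → not eligible.
Floating Holidays — status part-time ✓ (not excluded); service 752 days ≥ 90 days ✓; dept Product ✗ → not eligible.
Spot Bonus Program — service 752 days ≥ 3 months (≈90 days) ✓; rating 4 ≥ 2 ✓; dept Product ✗ → not eligible.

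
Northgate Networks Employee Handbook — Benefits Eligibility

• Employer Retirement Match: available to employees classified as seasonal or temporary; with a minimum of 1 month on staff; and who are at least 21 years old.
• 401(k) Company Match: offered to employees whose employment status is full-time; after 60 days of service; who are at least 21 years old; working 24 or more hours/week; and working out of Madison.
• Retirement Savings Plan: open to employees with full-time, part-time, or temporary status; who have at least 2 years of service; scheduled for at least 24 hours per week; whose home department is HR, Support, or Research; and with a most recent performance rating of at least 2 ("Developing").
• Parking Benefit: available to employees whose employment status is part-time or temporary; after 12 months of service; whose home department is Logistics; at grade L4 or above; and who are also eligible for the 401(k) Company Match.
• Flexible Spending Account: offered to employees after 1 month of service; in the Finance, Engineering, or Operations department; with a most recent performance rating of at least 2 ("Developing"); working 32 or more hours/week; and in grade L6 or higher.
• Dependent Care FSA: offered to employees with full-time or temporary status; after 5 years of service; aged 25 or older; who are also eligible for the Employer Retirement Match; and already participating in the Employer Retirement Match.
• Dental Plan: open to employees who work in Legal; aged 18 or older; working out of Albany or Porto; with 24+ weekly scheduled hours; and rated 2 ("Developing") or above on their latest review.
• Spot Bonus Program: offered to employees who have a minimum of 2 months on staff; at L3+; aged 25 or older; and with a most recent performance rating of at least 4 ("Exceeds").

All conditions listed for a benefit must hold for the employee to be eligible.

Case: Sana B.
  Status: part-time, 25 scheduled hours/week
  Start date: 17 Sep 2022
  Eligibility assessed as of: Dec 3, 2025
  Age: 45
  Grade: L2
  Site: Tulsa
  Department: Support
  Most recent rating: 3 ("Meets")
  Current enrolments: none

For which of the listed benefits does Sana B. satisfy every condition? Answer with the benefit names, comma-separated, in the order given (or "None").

Service from 17 Sep 2022 to Dec 3, 2025: 1173 days.
Employer Retirement Match — status part-time ✗ (requires seasonal or temporary) → not eligible.
401(k) Company Match — status part-time ✗ (requires full-time) → not eligible.
Retirement Savings Plan — status part-time ✓; service 1173 days ≥ 2 years (≈730 days) ✓; 25 hrs/wk ≥ 24 ✓; dept Support ✓; rating 3 ≥ 2 ✓ → eligible.
Parking Benefit — status part-time ✓; service 1173 days ≥ 12 months (≈360 days) ✓; dept Support ✗ → not eligible.
Flexible Spending Account — service 1173 days ≥ 1 month (≈30 days) ✓; dept Support ✗ → not eligible.
Dependent Care FSA — status part-time ✗ (requires full-time or temporary) → not eligible.
Dental Plan — dept Support ✗ → not eligible.
Spot Bonus Program — service 1173 days ≥ 2 months (≈60 days) ✓; grade L2 < L3 ✗ → not eligible.

Retirement Savings Plan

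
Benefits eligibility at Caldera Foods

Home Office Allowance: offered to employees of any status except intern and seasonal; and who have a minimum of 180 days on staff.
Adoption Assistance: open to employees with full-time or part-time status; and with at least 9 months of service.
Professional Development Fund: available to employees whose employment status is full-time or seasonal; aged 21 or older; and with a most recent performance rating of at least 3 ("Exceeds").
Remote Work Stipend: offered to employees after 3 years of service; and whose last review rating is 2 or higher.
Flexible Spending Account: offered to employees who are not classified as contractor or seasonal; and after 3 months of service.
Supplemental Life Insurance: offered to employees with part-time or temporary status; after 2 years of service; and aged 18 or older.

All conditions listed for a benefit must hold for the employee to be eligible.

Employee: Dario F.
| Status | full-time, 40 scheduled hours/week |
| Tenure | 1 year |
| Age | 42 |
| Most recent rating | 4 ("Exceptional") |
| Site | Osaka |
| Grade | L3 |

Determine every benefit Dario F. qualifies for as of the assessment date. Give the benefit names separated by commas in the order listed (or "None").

Home Office Allowance, Adoption Assistance, Professional Development Fund, Flexible Spending Account

Home Office Allowance — status full-time ✓ (not excluded); service 1 year ≥ 180 days ✓ → eligible.
Adoption Assistance — status full-time ✓; service 1 year ≥ 9 months (≈270 days) ✓ → eligible.
Professional Development Fund — status full-time ✓; age 42 ≥ 21 ✓; rating 4 ≥ 3 ✓ → eligible.
Remote Work Stipend — service 1 year < 3 years ✗ → not eligible.
Flexible Spending Account — status full-time ✓ (not excluded); service 1 year ≥ 3 months (≈90 days) ✓ → eligible.
Supplemental Life Insurance — status full-time ✗ (requires part-time or temporary) → not eligible.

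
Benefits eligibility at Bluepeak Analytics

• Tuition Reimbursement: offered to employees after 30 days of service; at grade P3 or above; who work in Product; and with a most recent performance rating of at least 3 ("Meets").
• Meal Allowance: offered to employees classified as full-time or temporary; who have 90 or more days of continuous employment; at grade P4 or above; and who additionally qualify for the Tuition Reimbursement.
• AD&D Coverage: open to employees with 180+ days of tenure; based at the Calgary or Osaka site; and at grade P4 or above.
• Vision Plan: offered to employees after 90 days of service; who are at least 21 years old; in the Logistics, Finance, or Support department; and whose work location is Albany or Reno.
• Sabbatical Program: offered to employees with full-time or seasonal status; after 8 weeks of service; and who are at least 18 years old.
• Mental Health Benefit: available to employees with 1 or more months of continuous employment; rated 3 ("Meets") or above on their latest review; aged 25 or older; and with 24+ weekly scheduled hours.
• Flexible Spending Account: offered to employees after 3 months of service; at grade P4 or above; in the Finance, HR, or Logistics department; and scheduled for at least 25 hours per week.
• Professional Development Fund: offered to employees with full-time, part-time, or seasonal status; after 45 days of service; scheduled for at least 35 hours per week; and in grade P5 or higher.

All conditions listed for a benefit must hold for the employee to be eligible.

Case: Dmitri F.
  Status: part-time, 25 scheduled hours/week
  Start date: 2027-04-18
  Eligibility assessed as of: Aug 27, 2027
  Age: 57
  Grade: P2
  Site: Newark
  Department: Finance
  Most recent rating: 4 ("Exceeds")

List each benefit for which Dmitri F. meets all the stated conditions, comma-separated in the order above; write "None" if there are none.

Service from 2027-04-18 to Aug 27, 2027: 131 days.
Tuition Reimbursement — service 131 days ≥ 30 days ✓; grade P2 < P3 ✗ → not eligible.
Meal Allowance — status part-time ✗ (requires full-time or temporary) → not eligible.
AD&D Coverage — service 131 days < 180 days ✗ → not eligible.
Vision Plan — service 131 days ≥ 90 days ✓; age 57 ≥ 21 ✓; dept Finance ✓; site Newark ✗ (not Albany or Reno) → not eligible.
Sabbatical Program — status part-time ✗ (requires full-time or seasonal) → not eligible.
Mental Health Benefit — service 131 days ≥ 1 month (≈30 days) ✓; rating 4 ≥ 3 ✓; age 57 ≥ 25 ✓; 25 hrs/wk ≥ 24 ✓ → eligible.
Flexible Spending Account — service 131 days ≥ 3 months (≈90 days) ✓; grade P2 < P4 ✗ → not eligible.
Professional Development Fund — status part-time ✓; service 131 days ≥ 45 days ✓; 25 hrs/wk < 35 ✗ → not eligible.

Mental Health Benefit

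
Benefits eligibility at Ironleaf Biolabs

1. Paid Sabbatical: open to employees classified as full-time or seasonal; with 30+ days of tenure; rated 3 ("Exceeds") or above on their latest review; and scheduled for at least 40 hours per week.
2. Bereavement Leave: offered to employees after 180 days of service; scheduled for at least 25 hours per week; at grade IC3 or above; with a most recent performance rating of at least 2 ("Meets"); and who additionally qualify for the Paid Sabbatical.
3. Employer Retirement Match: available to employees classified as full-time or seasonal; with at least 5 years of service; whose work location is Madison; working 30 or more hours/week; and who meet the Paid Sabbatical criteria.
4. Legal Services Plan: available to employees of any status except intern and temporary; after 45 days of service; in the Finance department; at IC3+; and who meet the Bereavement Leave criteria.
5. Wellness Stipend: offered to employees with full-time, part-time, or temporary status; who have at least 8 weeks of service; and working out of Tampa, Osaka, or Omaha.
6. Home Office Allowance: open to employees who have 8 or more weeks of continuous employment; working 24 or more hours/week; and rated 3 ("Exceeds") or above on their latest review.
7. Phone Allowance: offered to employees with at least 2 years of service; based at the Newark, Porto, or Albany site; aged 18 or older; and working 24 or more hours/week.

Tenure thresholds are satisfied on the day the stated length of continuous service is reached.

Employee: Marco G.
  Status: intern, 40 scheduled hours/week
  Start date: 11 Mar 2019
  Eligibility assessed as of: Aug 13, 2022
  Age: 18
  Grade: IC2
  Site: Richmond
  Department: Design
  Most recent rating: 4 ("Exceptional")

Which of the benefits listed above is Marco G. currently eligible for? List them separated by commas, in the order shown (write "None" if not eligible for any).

Home Office Allowance

Service from 11 Mar 2019 to Aug 13, 2022: 1251 days.
Paid Sabbatical — status intern ✗ (requires full-time or seasonal) → not eligible.
Bereavement Leave — service 1251 days ≥ 180 days ✓; 40 hrs/wk ≥ 25 ✓; grade IC2 < IC3 ✗ → not eligible.
Employer Retirement Match — status intern ✗ (requires full-time or seasonal) → not eligible.
Legal Services Plan — status intern ✗ (excluded) → not eligible.
Wellness Stipend — status intern ✗ (requires full-time, part-time, or temporary) → not eligible.
Home Office Allowance — service 1251 days ≥ 8 weeks (≈56 days) ✓; 40 hrs/wk ≥ 24 ✓; rating 4 ≥ 3 ✓ → eligible.
Phone Allowance — service 1251 days ≥ 2 years (≈730 days) ✓; site Richmond ✗ (not Newark, Porto, or Albany) → not eligible.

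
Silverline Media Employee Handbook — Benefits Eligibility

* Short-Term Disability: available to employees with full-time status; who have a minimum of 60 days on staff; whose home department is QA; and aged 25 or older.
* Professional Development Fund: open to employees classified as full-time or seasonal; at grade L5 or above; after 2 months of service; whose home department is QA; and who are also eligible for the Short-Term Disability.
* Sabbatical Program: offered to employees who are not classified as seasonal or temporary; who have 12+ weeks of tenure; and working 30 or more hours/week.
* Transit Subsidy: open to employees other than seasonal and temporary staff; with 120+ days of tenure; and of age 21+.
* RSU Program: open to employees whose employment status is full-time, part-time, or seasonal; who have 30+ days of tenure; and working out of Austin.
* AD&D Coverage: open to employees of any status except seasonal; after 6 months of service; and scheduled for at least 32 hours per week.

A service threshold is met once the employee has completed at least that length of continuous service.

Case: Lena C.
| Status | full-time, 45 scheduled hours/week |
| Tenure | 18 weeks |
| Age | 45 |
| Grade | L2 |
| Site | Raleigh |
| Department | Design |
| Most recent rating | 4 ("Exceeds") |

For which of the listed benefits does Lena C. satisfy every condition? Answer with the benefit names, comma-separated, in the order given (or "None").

Sabbatical Program, Transit Subsidy

Short-Term Disability — status full-time ✓; service 18 weeks ≥ 60 days ✓; dept Design ✗ → not eligible.
Professional Development Fund — status full-time ✓; grade L2 < L5 ✗ → not eligible.
Sabbatical Program — status full-time ✓ (not excluded); service 18 weeks ≥ 12 weeks ✓; 45 hrs/wk ≥ 30 ✓ → eligible.
Transit Subsidy — status full-time ✓ (not excluded); service 18 weeks ≥ 120 days ✓; age 45 ≥ 21 ✓ → eligible.
RSU Program — status full-time ✓; service 18 weeks ≥ 30 days ✓; site Raleigh ✗ (not Austin) → not eligible.
AD&D Coverage — status full-time ✓ (not excluded); service 18 weeks < 6 months (≈180 days) ✗ → not eligible.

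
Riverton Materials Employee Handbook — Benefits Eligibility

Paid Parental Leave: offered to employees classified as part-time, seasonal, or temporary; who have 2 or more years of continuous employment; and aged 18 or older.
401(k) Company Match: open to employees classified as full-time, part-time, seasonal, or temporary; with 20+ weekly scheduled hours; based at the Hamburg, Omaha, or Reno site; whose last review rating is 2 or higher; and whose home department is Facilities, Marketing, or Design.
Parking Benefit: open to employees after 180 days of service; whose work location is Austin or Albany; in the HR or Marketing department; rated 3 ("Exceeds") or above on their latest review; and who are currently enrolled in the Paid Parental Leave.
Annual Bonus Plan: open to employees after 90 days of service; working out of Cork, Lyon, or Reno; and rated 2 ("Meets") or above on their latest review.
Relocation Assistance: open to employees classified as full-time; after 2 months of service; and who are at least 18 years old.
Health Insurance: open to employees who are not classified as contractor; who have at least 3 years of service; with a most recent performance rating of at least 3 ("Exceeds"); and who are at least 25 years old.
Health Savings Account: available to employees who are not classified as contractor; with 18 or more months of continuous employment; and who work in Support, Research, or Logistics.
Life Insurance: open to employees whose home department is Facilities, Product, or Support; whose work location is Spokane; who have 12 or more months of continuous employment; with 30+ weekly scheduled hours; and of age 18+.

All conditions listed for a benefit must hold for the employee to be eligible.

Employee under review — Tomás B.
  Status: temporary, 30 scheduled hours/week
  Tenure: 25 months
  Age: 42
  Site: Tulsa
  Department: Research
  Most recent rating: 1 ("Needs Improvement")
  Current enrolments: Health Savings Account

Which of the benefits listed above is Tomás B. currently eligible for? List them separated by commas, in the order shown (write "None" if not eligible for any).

Paid Parental Leave, Health Savings Account

Paid Parental Leave — status temporary ✓; service 25 months ≥ 2 years (≈730 days) ✓; age 42 ≥ 18 ✓ → eligible.
401(k) Company Match — status temporary ✓; 30 hrs/wk ≥ 20 ✓; site Tulsa ✗ (not Hamburg, Omaha, or Reno) → not eligible.
Parking Benefit — service 25 months ≥ 180 days ✓; site Tulsa ✗ (not Austin or Albany) → not eligible.
Annual Bonus Plan — service 25 months ≥ 90 days ✓; site Tulsa ✗ (not Cork, Lyon, or Reno) → not eligible.
Relocation Assistance — status temporary ✗ (requires full-time) → not eligible.
Health Insurance — status temporary ✓ (not excluded); service 25 months < 3 years (≈1095 days) ✗ → not eligible.
Health Savings Account — status temporary ✓ (not excluded); service 25 months ≥ 18 months ✓; dept Research ✓ → eligible.
Life Insurance — dept Research ✗ → not eligible.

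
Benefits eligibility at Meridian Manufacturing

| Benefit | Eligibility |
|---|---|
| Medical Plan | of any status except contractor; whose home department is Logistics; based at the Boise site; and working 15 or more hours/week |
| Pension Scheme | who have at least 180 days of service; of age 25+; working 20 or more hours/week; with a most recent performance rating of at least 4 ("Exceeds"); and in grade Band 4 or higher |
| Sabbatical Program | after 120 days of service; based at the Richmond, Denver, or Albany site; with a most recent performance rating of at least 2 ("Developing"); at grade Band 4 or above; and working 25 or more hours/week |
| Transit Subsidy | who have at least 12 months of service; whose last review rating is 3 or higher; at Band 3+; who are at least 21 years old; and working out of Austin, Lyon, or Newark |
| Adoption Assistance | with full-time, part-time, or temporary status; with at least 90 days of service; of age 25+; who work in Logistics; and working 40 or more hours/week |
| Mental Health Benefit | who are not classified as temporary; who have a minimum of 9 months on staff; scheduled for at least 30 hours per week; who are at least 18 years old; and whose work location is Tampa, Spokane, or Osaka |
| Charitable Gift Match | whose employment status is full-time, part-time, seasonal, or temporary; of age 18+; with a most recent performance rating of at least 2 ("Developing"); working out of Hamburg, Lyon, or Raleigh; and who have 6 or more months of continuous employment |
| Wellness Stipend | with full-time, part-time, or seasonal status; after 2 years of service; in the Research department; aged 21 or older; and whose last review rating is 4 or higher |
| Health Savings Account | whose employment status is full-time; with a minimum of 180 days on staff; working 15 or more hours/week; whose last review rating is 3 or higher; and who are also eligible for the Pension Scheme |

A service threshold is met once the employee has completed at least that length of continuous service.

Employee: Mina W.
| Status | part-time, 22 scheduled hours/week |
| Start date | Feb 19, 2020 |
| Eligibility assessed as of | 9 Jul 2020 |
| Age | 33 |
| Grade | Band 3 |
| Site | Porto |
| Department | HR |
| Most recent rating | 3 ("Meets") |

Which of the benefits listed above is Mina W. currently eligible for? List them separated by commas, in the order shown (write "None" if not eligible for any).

None

Service from Feb 19, 2020 to 9 Jul 2020: 141 days.
Medical Plan — status part-time ✓ (not excluded); dept HR ✗ → not eligible.
Pension Scheme — service 141 days < 180 days ✗ → not eligible.
Sabbatical Program — service 141 days ≥ 120 days ✓; site Porto ✗ (not Richmond, Denver, or Albany) → not eligible.
Transit Subsidy — service 141 days < 12 months (≈360 days) ✗ → not eligible.
Adoption Assistance — status part-time ✓; service 141 days ≥ 90 days ✓; age 33 ≥ 25 ✓; dept HR ✗ → not eligible.
Mental Health Benefit — status part-time ✓ (not excluded); service 141 days < 9 months (≈270 days) ✗ → not eligible.
Charitable Gift Match — status part-time ✓; age 33 ≥ 18 ✓; rating 3 ≥ 2 ✓; site Porto ✗ (not Hamburg, Lyon, or Raleigh) → not eligible.
Wellness Stipend — status part-time ✓; service 141 days < 2 years (≈730 days) ✗ → not eligible.
Health Savings Account — status part-time ✗ (requires full-time) → not eligible.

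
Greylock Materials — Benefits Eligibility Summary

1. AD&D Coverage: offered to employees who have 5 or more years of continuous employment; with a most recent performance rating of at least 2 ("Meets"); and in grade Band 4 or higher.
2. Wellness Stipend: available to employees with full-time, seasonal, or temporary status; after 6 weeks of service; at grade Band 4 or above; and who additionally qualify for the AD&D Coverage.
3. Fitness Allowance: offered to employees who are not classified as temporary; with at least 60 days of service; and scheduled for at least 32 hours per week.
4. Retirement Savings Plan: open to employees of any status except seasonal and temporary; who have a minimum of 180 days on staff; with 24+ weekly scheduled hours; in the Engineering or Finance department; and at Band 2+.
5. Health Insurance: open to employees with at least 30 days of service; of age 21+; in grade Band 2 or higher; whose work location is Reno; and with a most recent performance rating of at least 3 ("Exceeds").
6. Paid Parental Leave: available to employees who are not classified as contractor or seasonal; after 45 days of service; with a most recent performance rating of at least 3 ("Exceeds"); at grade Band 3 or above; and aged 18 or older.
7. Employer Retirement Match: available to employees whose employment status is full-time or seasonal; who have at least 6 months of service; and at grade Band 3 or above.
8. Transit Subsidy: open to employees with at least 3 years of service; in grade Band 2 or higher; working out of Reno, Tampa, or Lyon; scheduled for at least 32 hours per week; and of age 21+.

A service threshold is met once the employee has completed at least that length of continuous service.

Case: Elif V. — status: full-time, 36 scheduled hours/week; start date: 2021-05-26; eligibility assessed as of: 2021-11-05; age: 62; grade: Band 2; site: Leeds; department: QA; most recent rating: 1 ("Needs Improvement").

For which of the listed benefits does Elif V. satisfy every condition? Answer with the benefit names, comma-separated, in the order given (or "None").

Service from 2021-05-26 to 2021-11-05: 163 days.
AD&D Coverage — service 163 days < 5 years (≈1825 days) ✗ → not eligible.
Wellness Stipend — status full-time ✓; service 163 days ≥ 6 weeks (≈42 days) ✓; grade Band 2 < Band 4 ✗ → not eligible.
Fitness Allowance — status full-time ✓ (not excluded); service 163 days ≥ 60 days ✓; 36 hrs/wk ≥ 32 ✓ → eligible.
Retirement Savings Plan — status full-time ✓ (not excluded); service 163 days < 180 days ✗ → not eligible.
Health Insurance — service 163 days ≥ 30 days ✓; age 62 ≥ 21 ✓; grade Band 2 ≥ Band 2 ✓; site Leeds ✗ (not Reno) → not eligible.
Paid Parental Leave — status full-time ✓ (not excluded); service 163 days ≥ 45 days ✓; rating 1 < 3 ✗ → not eligible.
Employer Retirement Match — status full-time ✓; service 163 days < 6 months (≈180 days) ✗ → not eligible.
Transit Subsidy — service 163 days < 3 years (≈1095 days) ✗ → not eligible.

Fitness Allowance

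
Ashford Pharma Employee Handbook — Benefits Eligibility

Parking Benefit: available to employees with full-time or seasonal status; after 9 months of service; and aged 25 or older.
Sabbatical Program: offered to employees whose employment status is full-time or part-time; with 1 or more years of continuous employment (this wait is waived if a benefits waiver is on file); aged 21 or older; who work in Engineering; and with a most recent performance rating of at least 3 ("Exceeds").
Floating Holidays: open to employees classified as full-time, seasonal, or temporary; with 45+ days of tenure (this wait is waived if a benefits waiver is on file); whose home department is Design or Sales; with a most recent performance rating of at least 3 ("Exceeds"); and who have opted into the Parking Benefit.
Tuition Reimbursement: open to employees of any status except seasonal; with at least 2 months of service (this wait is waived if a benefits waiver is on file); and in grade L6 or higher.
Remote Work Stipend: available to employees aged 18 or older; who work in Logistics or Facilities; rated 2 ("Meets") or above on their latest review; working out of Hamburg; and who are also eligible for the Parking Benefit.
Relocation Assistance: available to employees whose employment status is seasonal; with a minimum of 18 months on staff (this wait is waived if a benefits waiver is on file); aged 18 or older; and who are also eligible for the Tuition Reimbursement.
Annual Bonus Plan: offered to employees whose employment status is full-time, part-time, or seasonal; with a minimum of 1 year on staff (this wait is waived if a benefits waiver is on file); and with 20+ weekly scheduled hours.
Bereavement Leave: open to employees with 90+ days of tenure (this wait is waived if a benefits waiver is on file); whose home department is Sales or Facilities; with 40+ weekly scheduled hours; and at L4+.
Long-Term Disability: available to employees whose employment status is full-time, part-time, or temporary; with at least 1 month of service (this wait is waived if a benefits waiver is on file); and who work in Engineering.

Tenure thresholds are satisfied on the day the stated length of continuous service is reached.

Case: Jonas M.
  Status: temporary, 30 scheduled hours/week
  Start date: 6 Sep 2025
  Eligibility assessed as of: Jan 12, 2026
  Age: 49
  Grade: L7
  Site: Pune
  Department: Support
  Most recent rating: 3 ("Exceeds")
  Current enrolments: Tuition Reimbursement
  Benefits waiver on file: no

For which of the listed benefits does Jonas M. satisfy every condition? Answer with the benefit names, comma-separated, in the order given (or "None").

Service from 6 Sep 2025 to Jan 12, 2026: 128 days.
Parking Benefit — status temporary ✗ (requires full-time or seasonal) → not eligible.
Sabbatical Program — status temporary ✗ (requires full-time or part-time) → not eligible.
Floating Holidays — status temporary ✓; no waiver, service 128 days ≥ 45 days ✓; dept Support ✗ → not eligible.
Tuition Reimbursement — status temporary ✓ (not excluded); no waiver, service 128 days ≥ 2 months (≈60 days) ✓; grade L7 ≥ L6 ✓ → eligible.
Remote Work Stipend — age 49 ≥ 18 ✓; dept Support ✗ → not eligible.
Relocation Assistance — status temporary ✗ (requires seasonal) → not eligible.
Annual Bonus Plan — status temporary ✗ (requires full-time, part-time, or seasonal) → not eligible.
Bereavement Leave — no waiver, service 128 days ≥ 90 days ✓; dept Support ✗ → not eligible.
Long-Term Disability — status temporary ✓; no waiver, service 128 days ≥ 1 month (≈30 days) ✓; dept Support ✗ → not eligible.

Tuition Reimbursement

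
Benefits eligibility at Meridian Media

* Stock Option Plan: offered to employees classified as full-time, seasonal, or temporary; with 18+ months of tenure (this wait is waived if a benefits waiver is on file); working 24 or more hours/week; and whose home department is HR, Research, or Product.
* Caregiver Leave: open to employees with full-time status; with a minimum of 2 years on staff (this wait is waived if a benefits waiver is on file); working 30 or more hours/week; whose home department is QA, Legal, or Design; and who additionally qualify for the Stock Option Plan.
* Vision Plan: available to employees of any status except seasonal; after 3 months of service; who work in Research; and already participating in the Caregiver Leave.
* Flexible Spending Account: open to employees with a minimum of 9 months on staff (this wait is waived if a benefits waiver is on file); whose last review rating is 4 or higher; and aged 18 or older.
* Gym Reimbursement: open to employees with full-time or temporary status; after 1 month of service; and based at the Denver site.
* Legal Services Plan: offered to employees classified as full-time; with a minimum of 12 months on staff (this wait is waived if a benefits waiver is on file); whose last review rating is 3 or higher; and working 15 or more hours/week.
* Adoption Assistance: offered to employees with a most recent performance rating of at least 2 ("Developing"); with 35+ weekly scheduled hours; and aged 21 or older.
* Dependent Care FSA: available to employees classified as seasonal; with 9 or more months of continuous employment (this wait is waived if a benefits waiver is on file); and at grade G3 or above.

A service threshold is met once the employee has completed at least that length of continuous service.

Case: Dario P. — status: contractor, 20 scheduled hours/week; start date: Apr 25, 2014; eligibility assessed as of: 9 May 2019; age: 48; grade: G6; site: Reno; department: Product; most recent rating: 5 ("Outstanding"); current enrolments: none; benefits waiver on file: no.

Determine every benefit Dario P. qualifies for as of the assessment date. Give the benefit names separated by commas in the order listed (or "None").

Service from Apr 25, 2014 to 9 May 2019: 1840 days.
Stock Option Plan — status contractor ✗ (requires full-time, seasonal, or temporary) → not eligible.
Caregiver Leave — status contractor ✗ (requires full-time) → not eligible.
Vision Plan — status contractor ✓ (not excluded); service 1840 days ≥ 3 months (≈90 days) ✓; dept Product ✗ → not eligible.
Flexible Spending Account — no waiver, service 1840 days ≥ 9 months (≈270 days) ✓; rating 5 ≥ 4 ✓; age 48 ≥ 18 ✓ → eligible.
Gym Reimbursement — status contractor ✗ (requires full-time or temporary) → not eligible.
Legal Services Plan — status contractor ✗ (requires full-time) → not eligible.
Adoption Assistance — rating 5 ≥ 2 ✓; 20 hrs/wk < 35 ✗ → not eligible.
Dependent Care FSA — status contractor ✗ (requires seasonal) → not eligible.

Flexible Spending Account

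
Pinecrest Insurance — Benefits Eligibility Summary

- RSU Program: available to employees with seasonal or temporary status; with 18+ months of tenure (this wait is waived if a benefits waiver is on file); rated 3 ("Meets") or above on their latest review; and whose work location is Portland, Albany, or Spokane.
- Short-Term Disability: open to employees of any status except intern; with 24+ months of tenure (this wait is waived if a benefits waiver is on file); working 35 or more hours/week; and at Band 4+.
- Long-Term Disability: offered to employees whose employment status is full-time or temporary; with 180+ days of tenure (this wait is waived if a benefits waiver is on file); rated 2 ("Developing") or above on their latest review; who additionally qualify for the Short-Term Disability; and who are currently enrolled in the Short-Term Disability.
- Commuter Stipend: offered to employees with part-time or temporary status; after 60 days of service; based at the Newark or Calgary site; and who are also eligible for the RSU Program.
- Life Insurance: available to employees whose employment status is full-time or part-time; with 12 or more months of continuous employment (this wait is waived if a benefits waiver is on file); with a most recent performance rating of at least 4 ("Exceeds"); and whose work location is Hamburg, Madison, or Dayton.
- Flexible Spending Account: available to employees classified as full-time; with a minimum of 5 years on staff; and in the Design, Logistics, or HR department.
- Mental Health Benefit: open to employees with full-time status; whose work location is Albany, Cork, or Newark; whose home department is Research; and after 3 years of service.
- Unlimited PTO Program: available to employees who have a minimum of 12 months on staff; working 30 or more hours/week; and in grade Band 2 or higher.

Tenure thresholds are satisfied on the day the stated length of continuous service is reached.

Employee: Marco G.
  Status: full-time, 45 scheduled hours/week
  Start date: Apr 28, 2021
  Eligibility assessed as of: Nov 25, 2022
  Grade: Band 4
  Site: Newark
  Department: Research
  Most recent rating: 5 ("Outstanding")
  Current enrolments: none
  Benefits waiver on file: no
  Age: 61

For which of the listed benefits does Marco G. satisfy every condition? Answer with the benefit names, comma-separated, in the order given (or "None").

Service from Apr 28, 2021 to Nov 25, 2022: 576 days.
RSU Program — status full-time ✗ (requires seasonal or temporary) → not eligible.
Short-Term Disability — status full-time ✓ (not excluded); no waiver, service 576 days < 24 months (≈720 days) ✗ → not eligible.
Long-Term Disability — status full-time ✓; no waiver, service 576 days ≥ 180 days ✓; rating 5 ≥ 2 ✓; not eligible for Short-Term Disability ✗ → not eligible.
Commuter Stipend — status full-time ✗ (requires part-time or temporary) → not eligible.
Life Insurance — status full-time ✓; no waiver, service 576 days ≥ 12 months (≈360 days) ✓; rating 5 ≥ 4 ✓; site Newark ✗ (not Hamburg, Madison, or Dayton) → not eligible.
Flexible Spending Account — status full-time ✓; service 576 days < 5 years (≈1825 days) ✗ → not eligible.
Mental Health Benefit — status full-time ✓; site Newark ✓; dept Research ✓; service 576 days < 3 years (≈1095 days) ✗ → not eligible.
Unlimited PTO Program — service 576 days ≥ 12 months (≈360 days) ✓; 45 hrs/wk ≥ 30 ✓; grade Band 4 ≥ Band 2 ✓ → eligible.

Unlimited PTO Program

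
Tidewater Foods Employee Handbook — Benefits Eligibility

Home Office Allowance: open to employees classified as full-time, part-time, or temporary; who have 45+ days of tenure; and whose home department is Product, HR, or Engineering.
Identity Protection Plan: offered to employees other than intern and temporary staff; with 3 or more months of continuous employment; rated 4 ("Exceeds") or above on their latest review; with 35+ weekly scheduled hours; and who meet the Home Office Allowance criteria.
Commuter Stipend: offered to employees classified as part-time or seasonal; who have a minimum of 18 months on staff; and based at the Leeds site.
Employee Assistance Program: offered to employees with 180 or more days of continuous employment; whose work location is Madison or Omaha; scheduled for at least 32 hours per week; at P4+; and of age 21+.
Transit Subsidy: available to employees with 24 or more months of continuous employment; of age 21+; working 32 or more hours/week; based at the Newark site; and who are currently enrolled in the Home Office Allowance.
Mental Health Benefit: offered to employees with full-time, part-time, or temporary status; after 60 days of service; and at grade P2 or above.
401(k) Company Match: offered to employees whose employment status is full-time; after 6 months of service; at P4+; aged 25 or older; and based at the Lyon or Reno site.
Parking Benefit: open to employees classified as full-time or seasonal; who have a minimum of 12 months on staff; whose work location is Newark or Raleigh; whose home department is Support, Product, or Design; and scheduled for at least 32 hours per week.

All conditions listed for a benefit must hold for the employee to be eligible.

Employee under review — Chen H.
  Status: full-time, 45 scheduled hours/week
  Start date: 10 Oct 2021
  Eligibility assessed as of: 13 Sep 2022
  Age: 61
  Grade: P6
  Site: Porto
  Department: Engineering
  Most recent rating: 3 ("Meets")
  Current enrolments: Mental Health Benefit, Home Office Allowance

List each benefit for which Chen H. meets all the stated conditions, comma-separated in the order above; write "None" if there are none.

Home Office Allowance, Mental Health Benefit

Service from 10 Oct 2021 to 13 Sep 2022: 338 days.
Home Office Allowance — status full-time ✓; service 338 days ≥ 45 days ✓; dept Engineering ✓ → eligible.
Identity Protection Plan — status full-time ✓ (not excluded); service 338 days ≥ 3 months (≈90 days) ✓; rating 3 < 4 ✗ → not eligible.
Commuter Stipend — status full-time ✗ (requires part-time or seasonal) → not eligible.
Employee Assistance Program — service 338 days ≥ 180 days ✓; site Porto ✗ (not Madison or Omaha) → not eligible.
Transit Subsidy — service 338 days < 24 months (≈720 days) ✗ → not eligible.
Mental Health Benefit — status full-time ✓; service 338 days ≥ 60 days ✓; grade P6 ≥ P2 ✓ → eligible.
401(k) Company Match — status full-time ✓; service 338 days ≥ 6 months (≈180 days) ✓; grade P6 ≥ P4 ✓; age 61 ≥ 25 ✓; site Porto ✗ (not Lyon or Reno) → not eligible.
Parking Benefit — status full-time ✓; service 338 days < 12 months (≈360 days) ✗ → not eligible.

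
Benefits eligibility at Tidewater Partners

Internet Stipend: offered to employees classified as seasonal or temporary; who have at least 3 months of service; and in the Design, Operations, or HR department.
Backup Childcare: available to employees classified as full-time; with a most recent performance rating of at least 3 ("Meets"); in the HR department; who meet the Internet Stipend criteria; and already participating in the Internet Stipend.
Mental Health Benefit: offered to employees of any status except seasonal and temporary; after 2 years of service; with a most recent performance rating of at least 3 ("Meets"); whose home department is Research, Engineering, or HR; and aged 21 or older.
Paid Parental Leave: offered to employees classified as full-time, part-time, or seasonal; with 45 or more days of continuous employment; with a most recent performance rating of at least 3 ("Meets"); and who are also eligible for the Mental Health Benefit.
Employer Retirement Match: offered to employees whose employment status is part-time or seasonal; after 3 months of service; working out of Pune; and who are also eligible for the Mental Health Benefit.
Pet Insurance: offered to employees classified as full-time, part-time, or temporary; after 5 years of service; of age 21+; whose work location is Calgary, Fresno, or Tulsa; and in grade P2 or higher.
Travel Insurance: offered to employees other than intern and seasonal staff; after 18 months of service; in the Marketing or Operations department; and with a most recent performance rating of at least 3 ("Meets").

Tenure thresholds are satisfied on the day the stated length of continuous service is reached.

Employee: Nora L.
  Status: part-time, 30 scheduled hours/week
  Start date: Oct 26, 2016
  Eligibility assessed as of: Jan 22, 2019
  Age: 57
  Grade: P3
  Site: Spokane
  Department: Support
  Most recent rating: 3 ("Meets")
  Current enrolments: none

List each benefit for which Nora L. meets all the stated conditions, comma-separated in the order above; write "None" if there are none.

Service from Oct 26, 2016 to Jan 22, 2019: 818 days.
Internet Stipend — status part-time ✗ (requires seasonal or temporary) → not eligible.
Backup Childcare — status part-time ✗ (requires full-time) → not eligible.
Mental Health Benefit — status part-time ✓ (not excluded); service 818 days ≥ 2 years (≈730 days) ✓; rating 3 ≥ 3 ✓; dept Support ✗ → not eligible.
Paid Parental Leave — status part-time ✓; service 818 days ≥ 45 days ✓; rating 3 ≥ 3 ✓; not eligible for Mental Health Benefit ✗ → not eligible.
Employer Retirement Match — status part-time ✓; service 818 days ≥ 3 months (≈90 days) ✓; site Spokane ✗ (not Pune) → not eligible.
Pet Insurance — status part-time ✓; service 818 days < 5 years (≈1825 days) ✗ → not eligible.
Travel Insurance — status part-time ✓ (not excluded); service 818 days ≥ 18 months (≈540 days) ✓; dept Support ✗ → not eligible.

None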